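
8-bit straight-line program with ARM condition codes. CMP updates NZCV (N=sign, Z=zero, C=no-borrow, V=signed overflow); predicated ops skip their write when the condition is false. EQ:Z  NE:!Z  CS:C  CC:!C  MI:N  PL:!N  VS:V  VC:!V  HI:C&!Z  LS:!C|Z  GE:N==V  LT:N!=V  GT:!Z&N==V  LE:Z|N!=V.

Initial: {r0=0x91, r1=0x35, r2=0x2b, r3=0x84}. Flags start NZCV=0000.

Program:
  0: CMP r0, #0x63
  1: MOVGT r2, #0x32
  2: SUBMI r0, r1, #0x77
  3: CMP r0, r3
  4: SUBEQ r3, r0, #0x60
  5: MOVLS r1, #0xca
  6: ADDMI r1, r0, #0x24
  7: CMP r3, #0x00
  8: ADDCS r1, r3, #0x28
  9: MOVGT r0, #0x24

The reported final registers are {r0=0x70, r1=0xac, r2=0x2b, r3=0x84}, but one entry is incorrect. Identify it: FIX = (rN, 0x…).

FIX = (r0, 0x91)

[0] flags=0011 → (cmp)
[1] flags=0011 GT?F → skip
[2] flags=0011 MI?F → skip
[3] flags=0010 → (cmp)
[4] flags=0010 EQ?F → skip
[5] flags=0010 LS?F → skip
[6] flags=0010 MI?F → skip
[7] flags=1010 → (cmp)
[8] flags=1010 CS?T → r1=0xac
[9] flags=1010 GT?F → skip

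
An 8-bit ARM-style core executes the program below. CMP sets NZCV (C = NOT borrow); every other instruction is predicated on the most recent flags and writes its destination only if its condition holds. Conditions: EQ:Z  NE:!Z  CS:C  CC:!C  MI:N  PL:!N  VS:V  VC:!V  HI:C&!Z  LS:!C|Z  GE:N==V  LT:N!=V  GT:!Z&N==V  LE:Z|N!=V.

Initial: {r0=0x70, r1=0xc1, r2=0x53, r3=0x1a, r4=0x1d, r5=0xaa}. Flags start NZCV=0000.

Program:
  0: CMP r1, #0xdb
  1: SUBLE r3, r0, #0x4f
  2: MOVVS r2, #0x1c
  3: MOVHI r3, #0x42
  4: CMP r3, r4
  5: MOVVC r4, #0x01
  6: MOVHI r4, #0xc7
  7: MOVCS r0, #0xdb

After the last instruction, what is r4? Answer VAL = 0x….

VAL = 0xc7

[0] flags=1000 → (cmp)
[1] flags=1000 LE?T → r3=0x21
[2] flags=1000 VS?F → skip
[3] flags=1000 HI?F → skip
[4] flags=0010 → (cmp)
[5] flags=0010 VC?T → r4=0x01
[6] flags=0010 HI?T → r4=0xc7
[7] flags=0010 CS?T → r0=0xdb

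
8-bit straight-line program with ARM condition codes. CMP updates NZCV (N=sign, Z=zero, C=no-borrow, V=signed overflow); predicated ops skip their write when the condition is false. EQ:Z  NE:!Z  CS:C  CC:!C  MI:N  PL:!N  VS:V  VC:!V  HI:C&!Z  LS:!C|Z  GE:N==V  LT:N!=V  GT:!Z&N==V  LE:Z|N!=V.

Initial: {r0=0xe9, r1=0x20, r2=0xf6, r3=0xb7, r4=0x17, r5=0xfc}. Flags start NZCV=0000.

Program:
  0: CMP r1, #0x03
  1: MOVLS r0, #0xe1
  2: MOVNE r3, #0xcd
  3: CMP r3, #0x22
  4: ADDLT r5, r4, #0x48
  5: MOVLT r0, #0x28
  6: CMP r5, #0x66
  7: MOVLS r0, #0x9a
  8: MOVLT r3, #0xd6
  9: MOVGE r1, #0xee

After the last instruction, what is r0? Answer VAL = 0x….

VAL = 0x9a

0: ✓ CMP  NZCV=0010
1: · MOVLS
2: ✓ MOVNE  r3←0xcd
3: ✓ CMP  NZCV=1010
4: ✓ ADDLT  r5←0x5f
5: ✓ MOVLT  r0←0x28
6: ✓ CMP  NZCV=1000
7: ✓ MOVLS  r0←0x9a
8: ✓ MOVLT  r3←0xd6
9: · MOVGE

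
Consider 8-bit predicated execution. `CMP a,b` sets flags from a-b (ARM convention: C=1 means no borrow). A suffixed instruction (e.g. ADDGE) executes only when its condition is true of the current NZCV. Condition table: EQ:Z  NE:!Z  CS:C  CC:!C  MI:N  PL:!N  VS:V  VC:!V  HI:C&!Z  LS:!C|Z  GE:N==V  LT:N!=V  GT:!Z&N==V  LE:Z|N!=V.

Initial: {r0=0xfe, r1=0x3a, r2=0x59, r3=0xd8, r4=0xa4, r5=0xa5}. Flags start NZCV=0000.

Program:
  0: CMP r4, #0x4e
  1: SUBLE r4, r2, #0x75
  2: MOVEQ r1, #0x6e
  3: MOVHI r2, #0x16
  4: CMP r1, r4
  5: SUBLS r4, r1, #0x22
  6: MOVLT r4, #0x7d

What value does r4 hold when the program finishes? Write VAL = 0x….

VAL = 0x18

0: ✓ CMP  NZCV=0011
1: ✓ SUBLE  r4←0xe4
2: · MOVEQ
3: ✓ MOVHI  r2←0x16
4: ✓ CMP  NZCV=0000
5: ✓ SUBLS  r4←0x18
6: · MOVLT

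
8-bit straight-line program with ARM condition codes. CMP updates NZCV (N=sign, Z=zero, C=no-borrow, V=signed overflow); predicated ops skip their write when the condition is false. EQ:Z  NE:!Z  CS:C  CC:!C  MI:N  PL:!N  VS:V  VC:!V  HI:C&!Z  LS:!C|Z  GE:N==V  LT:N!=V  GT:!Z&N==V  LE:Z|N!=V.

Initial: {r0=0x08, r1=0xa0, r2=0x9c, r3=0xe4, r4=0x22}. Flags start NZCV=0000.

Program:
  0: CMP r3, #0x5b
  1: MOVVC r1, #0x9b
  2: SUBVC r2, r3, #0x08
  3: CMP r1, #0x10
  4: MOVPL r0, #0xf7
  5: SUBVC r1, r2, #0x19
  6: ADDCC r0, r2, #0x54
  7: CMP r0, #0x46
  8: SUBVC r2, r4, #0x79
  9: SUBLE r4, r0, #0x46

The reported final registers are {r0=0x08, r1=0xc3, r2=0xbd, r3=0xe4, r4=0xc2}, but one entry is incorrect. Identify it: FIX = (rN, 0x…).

FIX = (r2, 0xa9)

0: ✓ CMP  NZCV=1010
1: ✓ MOVVC  r1←0x9b
2: ✓ SUBVC  r2←0xdc
3: ✓ CMP  NZCV=1010
4: · MOVPL
5: ✓ SUBVC  r1←0xc3
6: · ADDCC
7: ✓ CMP  NZCV=1000
8: ✓ SUBVC  r2←0xa9
9: ✓ SUBLE  r4←0xc2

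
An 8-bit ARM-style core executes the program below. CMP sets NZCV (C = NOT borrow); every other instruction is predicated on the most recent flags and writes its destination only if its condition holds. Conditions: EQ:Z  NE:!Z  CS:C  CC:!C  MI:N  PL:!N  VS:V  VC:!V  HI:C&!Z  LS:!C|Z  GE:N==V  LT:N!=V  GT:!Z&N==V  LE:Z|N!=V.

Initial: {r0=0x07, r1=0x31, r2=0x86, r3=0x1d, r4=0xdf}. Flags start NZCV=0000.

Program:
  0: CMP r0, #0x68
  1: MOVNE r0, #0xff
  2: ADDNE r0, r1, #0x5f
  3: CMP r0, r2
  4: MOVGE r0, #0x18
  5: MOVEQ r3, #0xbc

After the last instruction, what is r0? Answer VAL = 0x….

0: ✓ CMP  NZCV=1000
1: ✓ MOVNE  r0←0xff
2: ✓ ADDNE  r0←0x90
3: ✓ CMP  NZCV=0010
4: ✓ MOVGE  r0←0x18
5: · MOVEQ

VAL = 0x18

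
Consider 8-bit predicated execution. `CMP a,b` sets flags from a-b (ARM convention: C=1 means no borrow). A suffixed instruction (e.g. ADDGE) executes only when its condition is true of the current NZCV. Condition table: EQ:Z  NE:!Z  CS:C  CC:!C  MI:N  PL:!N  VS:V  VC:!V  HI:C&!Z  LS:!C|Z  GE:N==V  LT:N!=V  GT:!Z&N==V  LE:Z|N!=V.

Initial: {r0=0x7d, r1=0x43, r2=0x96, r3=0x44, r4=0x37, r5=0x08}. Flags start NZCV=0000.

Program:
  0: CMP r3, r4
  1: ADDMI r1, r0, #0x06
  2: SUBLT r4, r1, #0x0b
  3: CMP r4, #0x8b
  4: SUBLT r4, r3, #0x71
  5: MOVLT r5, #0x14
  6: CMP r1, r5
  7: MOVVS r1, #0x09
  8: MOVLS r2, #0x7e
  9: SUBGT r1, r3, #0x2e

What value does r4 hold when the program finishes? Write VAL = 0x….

[0] flags=0010 → (cmp)
[1] flags=0010 MI?F → skip
[2] flags=0010 LT?F → skip
[3] flags=1001 → (cmp)
[4] flags=1001 LT?F → skip
[5] flags=1001 LT?F → skip
[6] flags=0010 → (cmp)
[7] flags=0010 VS?F → skip
[8] flags=0010 LS?F → skip
[9] flags=0010 GT?T → r1=0x16

VAL = 0x37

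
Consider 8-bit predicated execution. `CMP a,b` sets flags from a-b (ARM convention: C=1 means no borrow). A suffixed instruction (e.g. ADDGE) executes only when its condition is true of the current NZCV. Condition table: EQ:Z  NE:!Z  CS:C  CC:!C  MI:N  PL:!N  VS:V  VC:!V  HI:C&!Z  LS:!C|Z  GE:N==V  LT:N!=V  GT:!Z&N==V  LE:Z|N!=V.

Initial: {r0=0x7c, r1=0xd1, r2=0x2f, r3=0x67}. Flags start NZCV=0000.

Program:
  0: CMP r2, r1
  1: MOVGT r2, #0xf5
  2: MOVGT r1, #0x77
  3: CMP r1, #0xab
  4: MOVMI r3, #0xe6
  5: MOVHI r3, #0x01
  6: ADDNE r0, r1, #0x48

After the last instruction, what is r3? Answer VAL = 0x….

VAL = 0xe6

0: ✓ CMP  NZCV=0000
1: ✓ MOVGT  r2←0xf5
2: ✓ MOVGT  r1←0x77
3: ✓ CMP  NZCV=1001
4: ✓ MOVMI  r3←0xe6
5: · MOVHI
6: ✓ ADDNE  r0←0xbf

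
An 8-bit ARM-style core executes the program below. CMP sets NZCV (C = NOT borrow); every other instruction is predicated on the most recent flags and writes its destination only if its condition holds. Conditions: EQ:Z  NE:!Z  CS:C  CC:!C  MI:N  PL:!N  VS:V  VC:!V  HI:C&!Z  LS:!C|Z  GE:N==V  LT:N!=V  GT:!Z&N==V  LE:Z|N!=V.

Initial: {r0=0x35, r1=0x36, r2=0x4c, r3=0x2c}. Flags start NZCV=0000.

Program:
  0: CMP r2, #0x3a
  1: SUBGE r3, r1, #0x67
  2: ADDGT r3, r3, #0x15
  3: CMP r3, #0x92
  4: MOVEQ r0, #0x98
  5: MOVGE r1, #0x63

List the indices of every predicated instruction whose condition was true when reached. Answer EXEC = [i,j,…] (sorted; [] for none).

0: ✓ CMP  NZCV=0010
1: ✓ SUBGE  r3←0xcf
2: ✓ ADDGT  r3←0xe4
3: ✓ CMP  NZCV=0010
4: · MOVEQ
5: ✓ MOVGE  r1←0x63

EXEC = [1,2,5]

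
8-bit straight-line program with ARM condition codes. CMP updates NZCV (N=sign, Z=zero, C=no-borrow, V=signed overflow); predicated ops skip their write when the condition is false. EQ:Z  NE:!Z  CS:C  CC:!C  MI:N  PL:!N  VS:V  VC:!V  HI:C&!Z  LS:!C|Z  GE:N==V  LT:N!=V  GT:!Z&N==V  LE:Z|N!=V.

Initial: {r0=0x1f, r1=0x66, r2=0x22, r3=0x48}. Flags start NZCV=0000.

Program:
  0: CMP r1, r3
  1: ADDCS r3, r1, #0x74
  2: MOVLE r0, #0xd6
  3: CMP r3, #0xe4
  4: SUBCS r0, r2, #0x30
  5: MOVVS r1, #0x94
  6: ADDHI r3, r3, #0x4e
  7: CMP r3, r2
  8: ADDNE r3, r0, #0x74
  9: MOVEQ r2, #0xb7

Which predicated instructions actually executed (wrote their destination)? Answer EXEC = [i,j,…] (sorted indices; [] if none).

0: ✓ CMP  NZCV=0010
1: ✓ ADDCS  r3←0xda
2: · MOVLE
3: ✓ CMP  NZCV=1000
4: · SUBCS
5: · MOVVS
6: · ADDHI
7: ✓ CMP  NZCV=1010
8: ✓ ADDNE  r3←0x93
9: · MOVEQ

EXEC = [1,8]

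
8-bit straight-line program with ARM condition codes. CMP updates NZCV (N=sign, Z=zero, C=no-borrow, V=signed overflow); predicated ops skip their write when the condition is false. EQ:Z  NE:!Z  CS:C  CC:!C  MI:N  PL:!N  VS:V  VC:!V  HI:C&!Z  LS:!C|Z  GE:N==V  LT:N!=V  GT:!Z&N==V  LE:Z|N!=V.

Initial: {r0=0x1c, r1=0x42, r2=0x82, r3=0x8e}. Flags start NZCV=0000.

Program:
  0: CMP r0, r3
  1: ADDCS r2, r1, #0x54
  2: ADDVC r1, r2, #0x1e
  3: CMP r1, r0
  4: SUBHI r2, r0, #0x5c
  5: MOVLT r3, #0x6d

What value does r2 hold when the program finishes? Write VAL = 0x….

[0] flags=1001 → (cmp)
[1] flags=1001 CS?F → skip
[2] flags=1001 VC?F → skip
[3] flags=0010 → (cmp)
[4] flags=0010 HI?T → r2=0xc0
[5] flags=0010 LT?F → skip

VAL = 0xc0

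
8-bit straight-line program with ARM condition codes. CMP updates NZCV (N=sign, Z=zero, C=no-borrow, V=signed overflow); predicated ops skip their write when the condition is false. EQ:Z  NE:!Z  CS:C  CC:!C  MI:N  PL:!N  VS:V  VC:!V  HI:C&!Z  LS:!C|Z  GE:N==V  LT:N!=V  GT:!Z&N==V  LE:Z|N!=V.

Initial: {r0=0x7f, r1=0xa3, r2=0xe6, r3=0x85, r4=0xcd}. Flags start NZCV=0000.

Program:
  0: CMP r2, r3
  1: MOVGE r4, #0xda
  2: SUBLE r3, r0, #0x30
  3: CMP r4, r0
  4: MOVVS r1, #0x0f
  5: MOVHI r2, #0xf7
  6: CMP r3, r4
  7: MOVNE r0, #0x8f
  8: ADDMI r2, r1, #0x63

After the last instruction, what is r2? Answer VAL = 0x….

VAL = 0x72

[0] flags=0010 → (cmp)
[1] flags=0010 GE?T → r4=0xda
[2] flags=0010 LE?F → skip
[3] flags=0011 → (cmp)
[4] flags=0011 VS?T → r1=0x0f
[5] flags=0011 HI?T → r2=0xf7
[6] flags=1000 → (cmp)
[7] flags=1000 NE?T → r0=0x8f
[8] flags=1000 MI?T → r2=0x72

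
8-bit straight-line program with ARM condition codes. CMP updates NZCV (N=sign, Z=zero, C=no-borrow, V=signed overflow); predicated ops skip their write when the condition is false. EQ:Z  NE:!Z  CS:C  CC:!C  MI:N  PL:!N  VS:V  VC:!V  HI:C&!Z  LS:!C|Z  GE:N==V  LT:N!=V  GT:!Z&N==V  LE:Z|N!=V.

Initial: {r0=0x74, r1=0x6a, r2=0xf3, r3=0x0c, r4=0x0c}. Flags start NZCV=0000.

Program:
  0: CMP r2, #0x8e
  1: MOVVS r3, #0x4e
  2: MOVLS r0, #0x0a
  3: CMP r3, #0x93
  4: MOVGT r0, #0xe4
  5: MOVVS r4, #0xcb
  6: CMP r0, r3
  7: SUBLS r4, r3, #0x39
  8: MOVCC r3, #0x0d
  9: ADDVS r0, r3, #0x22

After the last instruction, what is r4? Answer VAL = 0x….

0: ✓ CMP  NZCV=0010
1: · MOVVS
2: · MOVLS
3: ✓ CMP  NZCV=0000
4: ✓ MOVGT  r0←0xe4
5: · MOVVS
6: ✓ CMP  NZCV=1010
7: · SUBLS
8: · MOVCC
9: · ADDVS

VAL = 0x0c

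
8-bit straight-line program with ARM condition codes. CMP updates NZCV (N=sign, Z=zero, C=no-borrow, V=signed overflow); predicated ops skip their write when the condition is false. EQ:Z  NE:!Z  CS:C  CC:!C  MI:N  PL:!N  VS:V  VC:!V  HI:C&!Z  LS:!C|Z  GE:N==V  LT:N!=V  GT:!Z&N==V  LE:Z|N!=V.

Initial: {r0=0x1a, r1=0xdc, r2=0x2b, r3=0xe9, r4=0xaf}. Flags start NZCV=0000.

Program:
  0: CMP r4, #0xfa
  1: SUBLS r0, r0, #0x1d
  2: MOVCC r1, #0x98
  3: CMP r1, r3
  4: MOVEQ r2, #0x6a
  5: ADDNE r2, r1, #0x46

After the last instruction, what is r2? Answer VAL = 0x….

VAL = 0xde

[0] flags=1000 → (cmp)
[1] flags=1000 LS?T → r0=0xfd
[2] flags=1000 CC?T → r1=0x98
[3] flags=1000 → (cmp)
[4] flags=1000 EQ?F → skip
[5] flags=1000 NE?T → r2=0xde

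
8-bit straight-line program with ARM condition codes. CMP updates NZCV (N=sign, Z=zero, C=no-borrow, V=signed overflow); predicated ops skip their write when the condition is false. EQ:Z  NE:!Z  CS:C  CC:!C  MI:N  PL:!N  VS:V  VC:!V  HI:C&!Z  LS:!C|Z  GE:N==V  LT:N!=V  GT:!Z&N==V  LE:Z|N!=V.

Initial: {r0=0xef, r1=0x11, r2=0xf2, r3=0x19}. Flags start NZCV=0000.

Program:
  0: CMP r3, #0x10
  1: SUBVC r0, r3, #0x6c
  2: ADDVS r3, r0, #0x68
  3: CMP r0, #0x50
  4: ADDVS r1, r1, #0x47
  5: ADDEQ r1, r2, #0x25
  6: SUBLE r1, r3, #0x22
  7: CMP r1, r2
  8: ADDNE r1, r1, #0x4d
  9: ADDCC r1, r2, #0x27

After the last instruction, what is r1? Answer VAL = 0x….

0: ✓ CMP  NZCV=0010
1: ✓ SUBVC  r0←0xad
2: · ADDVS
3: ✓ CMP  NZCV=0011
4: ✓ ADDVS  r1←0x58
5: · ADDEQ
6: ✓ SUBLE  r1←0xf7
7: ✓ CMP  NZCV=0010
8: ✓ ADDNE  r1←0x44
9: · ADDCC

VAL = 0x44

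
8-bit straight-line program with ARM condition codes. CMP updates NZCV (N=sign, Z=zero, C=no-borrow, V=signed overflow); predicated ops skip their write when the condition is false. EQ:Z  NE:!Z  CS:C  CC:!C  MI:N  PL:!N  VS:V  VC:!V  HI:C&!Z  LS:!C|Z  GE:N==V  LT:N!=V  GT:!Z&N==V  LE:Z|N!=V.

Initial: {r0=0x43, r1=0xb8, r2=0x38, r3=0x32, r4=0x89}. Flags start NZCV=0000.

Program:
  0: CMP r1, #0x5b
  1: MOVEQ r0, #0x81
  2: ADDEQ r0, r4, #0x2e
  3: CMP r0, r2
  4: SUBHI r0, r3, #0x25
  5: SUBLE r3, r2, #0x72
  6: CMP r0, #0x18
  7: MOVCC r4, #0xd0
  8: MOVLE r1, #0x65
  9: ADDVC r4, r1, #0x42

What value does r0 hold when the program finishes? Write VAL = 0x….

0: ✓ CMP  NZCV=0011
1: · MOVEQ
2: · ADDEQ
3: ✓ CMP  NZCV=0010
4: ✓ SUBHI  r0←0x0d
5: · SUBLE
6: ✓ CMP  NZCV=1000
7: ✓ MOVCC  r4←0xd0
8: ✓ MOVLE  r1←0x65
9: ✓ ADDVC  r4←0xa7

VAL = 0x0d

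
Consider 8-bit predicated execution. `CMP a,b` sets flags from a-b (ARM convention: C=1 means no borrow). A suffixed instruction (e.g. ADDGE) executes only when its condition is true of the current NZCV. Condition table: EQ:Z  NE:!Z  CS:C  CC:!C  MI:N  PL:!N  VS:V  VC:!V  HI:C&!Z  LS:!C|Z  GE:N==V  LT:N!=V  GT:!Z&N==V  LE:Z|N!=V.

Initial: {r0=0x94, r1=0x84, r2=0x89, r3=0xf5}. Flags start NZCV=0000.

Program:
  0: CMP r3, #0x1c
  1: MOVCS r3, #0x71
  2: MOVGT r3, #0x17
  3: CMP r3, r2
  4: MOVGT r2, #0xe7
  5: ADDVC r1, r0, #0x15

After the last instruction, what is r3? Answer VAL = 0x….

VAL = 0x71

0: ✓ CMP  NZCV=1010
1: ✓ MOVCS  r3←0x71
2: · MOVGT
3: ✓ CMP  NZCV=1001
4: ✓ MOVGT  r2←0xe7
5: · ADDVC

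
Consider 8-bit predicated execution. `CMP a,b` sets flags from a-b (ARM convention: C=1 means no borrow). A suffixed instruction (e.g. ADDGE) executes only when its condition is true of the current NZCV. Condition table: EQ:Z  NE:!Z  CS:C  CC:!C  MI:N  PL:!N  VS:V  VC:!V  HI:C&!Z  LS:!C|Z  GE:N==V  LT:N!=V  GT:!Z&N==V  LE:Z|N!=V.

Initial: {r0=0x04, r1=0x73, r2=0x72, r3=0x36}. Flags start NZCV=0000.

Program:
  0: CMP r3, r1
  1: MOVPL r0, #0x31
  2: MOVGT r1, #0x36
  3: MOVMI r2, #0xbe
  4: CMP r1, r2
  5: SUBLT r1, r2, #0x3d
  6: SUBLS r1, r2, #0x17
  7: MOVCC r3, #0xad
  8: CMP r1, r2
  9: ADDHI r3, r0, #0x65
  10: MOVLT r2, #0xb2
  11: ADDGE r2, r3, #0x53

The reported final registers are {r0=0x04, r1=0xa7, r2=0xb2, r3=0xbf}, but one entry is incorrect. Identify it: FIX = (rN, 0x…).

FIX = (r3, 0xad)

0: ✓ CMP  NZCV=1000
1: · MOVPL
2: · MOVGT
3: ✓ MOVMI  r2←0xbe
4: ✓ CMP  NZCV=1001
5: · SUBLT
6: ✓ SUBLS  r1←0xa7
7: ✓ MOVCC  r3←0xad
8: ✓ CMP  NZCV=1000
9: · ADDHI
10: ✓ MOVLT  r2←0xb2
11: · ADDGE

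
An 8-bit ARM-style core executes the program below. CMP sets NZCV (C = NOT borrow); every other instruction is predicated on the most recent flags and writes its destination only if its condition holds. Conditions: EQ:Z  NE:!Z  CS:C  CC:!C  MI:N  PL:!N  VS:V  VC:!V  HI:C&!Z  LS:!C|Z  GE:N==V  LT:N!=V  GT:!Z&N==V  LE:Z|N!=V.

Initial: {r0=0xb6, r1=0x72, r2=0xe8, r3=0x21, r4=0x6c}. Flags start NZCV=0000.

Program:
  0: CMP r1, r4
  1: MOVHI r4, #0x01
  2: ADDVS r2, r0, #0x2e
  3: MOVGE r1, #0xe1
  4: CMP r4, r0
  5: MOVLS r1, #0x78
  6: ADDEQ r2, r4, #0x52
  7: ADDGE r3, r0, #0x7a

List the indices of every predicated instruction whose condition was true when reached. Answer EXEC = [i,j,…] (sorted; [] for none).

[0] flags=0010 → (cmp)
[1] flags=0010 HI?T → r4=0x01
[2] flags=0010 VS?F → skip
[3] flags=0010 GE?T → r1=0xe1
[4] flags=0000 → (cmp)
[5] flags=0000 LS?T → r1=0x78
[6] flags=0000 EQ?F → skip
[7] flags=0000 GE?T → r3=0x30

EXEC = [1,3,5,7]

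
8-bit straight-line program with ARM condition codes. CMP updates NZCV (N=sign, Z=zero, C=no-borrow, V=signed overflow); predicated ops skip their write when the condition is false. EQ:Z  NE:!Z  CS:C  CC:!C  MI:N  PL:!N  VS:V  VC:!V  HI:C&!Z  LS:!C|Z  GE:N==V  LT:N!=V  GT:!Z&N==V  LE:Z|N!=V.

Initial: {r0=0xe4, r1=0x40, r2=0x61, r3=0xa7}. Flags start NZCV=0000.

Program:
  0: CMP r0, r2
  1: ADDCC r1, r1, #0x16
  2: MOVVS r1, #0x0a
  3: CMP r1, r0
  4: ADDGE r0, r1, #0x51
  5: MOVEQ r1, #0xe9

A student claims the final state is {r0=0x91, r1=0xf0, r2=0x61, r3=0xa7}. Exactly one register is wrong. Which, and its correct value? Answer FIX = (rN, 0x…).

FIX = (r1, 0x40)

0: ✓ CMP  NZCV=1010
1: · ADDCC
2: · MOVVS
3: ✓ CMP  NZCV=0000
4: ✓ ADDGE  r0←0x91
5: · MOVEQ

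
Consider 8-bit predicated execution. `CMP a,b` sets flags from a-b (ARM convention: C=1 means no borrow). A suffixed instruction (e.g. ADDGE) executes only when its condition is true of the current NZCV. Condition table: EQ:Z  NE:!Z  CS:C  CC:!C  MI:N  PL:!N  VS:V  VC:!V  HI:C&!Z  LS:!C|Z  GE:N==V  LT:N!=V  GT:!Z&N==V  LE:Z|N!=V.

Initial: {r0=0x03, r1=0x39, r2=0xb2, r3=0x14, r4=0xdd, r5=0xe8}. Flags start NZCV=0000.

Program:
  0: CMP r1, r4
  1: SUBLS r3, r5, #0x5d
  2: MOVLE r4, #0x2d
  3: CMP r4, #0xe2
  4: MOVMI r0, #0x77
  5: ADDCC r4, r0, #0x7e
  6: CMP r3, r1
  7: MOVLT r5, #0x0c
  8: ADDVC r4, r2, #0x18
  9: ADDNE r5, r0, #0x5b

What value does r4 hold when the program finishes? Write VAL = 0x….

VAL = 0xf5

0: ✓ CMP  NZCV=0000
1: ✓ SUBLS  r3←0x8b
2: · MOVLE
3: ✓ CMP  NZCV=1000
4: ✓ MOVMI  r0←0x77
5: ✓ ADDCC  r4←0xf5
6: ✓ CMP  NZCV=0011
7: ✓ MOVLT  r5←0x0c
8: · ADDVC
9: ✓ ADDNE  r5←0xd2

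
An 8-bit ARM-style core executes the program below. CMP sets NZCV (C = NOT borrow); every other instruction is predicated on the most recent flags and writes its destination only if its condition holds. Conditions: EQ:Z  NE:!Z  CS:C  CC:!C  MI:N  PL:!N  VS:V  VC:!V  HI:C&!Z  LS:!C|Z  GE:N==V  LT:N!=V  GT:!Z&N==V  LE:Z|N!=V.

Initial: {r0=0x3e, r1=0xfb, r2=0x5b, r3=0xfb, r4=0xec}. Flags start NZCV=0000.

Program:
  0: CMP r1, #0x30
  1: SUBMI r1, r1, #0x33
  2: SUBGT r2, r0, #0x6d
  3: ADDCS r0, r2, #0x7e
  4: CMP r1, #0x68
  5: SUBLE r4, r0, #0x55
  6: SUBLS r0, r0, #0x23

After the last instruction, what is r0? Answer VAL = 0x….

VAL = 0xd9

[0] flags=1010 → (cmp)
[1] flags=1010 MI?T → r1=0xc8
[2] flags=1010 GT?F → skip
[3] flags=1010 CS?T → r0=0xd9
[4] flags=0011 → (cmp)
[5] flags=0011 LE?T → r4=0x84
[6] flags=0011 LS?F → skip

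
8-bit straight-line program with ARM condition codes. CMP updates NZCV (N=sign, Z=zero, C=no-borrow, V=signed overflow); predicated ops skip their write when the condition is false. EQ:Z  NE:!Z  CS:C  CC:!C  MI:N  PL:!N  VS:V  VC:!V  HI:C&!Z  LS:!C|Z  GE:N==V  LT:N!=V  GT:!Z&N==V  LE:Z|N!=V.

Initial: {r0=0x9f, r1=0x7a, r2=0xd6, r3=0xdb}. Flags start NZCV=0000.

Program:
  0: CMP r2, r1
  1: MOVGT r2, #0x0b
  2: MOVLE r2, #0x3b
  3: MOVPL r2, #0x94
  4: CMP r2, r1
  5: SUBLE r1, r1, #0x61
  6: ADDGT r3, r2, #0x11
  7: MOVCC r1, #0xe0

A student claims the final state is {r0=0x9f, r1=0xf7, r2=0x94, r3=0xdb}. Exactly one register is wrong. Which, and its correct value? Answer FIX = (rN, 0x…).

FIX = (r1, 0x19)

0: ✓ CMP  NZCV=0011
1: · MOVGT
2: ✓ MOVLE  r2←0x3b
3: ✓ MOVPL  r2←0x94
4: ✓ CMP  NZCV=0011
5: ✓ SUBLE  r1←0x19
6: · ADDGT
7: · MOVCC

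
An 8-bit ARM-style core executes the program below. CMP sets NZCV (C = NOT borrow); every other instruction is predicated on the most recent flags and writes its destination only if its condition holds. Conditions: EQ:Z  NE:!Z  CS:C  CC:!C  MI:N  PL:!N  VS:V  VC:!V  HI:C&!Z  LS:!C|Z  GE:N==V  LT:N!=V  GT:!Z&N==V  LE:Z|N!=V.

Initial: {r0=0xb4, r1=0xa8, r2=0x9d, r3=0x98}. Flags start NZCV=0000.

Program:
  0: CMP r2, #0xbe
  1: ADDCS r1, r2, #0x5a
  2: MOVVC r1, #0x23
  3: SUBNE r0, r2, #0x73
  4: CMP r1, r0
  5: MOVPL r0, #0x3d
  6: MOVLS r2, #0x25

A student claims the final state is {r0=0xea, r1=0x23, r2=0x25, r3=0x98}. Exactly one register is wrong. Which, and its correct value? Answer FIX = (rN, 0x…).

FIX = (r0, 0x2a)

[0] flags=1000 → (cmp)
[1] flags=1000 CS?F → skip
[2] flags=1000 VC?T → r1=0x23
[3] flags=1000 NE?T → r0=0x2a
[4] flags=1000 → (cmp)
[5] flags=1000 PL?F → skip
[6] flags=1000 LS?T → r2=0x25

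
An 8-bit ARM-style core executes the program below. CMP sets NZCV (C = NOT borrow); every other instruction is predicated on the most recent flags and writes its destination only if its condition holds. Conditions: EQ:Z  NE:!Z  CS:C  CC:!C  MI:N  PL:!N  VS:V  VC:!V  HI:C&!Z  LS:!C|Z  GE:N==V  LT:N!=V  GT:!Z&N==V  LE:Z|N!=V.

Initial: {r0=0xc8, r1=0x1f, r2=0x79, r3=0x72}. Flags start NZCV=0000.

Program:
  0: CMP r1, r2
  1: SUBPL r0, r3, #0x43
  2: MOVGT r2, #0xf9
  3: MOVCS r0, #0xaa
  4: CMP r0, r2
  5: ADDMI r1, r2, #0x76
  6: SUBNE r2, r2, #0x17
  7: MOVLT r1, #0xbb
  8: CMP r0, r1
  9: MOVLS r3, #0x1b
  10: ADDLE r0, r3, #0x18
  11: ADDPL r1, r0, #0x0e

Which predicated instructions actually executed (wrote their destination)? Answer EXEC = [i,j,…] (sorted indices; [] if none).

[0] flags=1000 → (cmp)
[1] flags=1000 PL?F → skip
[2] flags=1000 GT?F → skip
[3] flags=1000 CS?F → skip
[4] flags=0011 → (cmp)
[5] flags=0011 MI?F → skip
[6] flags=0011 NE?T → r2=0x62
[7] flags=0011 LT?T → r1=0xbb
[8] flags=0010 → (cmp)
[9] flags=0010 LS?F → skip
[10] flags=0010 LE?F → skip
[11] flags=0010 PL?T → r1=0xd6

EXEC = [6,7,11]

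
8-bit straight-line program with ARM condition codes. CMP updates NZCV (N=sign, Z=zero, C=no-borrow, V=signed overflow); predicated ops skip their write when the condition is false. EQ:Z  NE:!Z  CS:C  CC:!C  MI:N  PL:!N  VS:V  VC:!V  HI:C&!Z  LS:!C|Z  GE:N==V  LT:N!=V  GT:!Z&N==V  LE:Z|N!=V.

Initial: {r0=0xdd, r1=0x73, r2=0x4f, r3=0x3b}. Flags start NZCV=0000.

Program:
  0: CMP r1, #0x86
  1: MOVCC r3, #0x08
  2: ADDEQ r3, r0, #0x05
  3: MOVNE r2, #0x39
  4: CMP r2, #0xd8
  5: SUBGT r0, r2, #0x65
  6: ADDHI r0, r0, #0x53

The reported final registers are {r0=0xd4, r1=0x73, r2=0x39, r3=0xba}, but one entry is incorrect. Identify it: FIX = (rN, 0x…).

FIX = (r3, 0x08)

0: ✓ CMP  NZCV=1001
1: ✓ MOVCC  r3←0x08
2: · ADDEQ
3: ✓ MOVNE  r2←0x39
4: ✓ CMP  NZCV=0000
5: ✓ SUBGT  r0←0xd4
6: · ADDHI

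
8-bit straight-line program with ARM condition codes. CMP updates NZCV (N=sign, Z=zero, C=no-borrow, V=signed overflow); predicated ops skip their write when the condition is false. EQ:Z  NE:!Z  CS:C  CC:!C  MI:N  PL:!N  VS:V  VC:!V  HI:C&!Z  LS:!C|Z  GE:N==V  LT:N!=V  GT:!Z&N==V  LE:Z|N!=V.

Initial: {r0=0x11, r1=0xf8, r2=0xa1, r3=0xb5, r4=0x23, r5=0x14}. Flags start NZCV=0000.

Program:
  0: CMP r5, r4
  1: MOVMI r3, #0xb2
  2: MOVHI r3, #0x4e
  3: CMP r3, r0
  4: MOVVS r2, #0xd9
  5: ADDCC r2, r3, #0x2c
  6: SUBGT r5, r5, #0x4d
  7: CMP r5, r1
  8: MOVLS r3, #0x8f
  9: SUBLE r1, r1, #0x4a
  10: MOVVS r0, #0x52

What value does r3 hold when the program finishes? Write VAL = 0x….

VAL = 0x8f

0: ✓ CMP  NZCV=1000
1: ✓ MOVMI  r3←0xb2
2: · MOVHI
3: ✓ CMP  NZCV=1010
4: · MOVVS
5: · ADDCC
6: · SUBGT
7: ✓ CMP  NZCV=0000
8: ✓ MOVLS  r3←0x8f
9: · SUBLE
10: · MOVVS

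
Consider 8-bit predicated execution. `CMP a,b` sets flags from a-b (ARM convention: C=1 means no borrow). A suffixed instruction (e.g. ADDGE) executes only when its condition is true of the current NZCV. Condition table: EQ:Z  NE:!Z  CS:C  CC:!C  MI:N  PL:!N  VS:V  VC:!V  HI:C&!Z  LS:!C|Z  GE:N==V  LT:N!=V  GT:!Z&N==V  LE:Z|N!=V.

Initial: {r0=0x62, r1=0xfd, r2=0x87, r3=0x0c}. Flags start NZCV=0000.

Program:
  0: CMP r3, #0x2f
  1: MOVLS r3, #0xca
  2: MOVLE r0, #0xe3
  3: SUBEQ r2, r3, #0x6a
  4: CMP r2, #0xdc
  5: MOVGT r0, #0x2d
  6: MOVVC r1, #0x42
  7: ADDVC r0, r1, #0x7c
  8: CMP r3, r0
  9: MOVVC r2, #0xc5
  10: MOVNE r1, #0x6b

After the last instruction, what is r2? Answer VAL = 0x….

VAL = 0xc5

[0] flags=1000 → (cmp)
[1] flags=1000 LS?T → r3=0xca
[2] flags=1000 LE?T → r0=0xe3
[3] flags=1000 EQ?F → skip
[4] flags=1000 → (cmp)
[5] flags=1000 GT?F → skip
[6] flags=1000 VC?T → r1=0x42
[7] flags=1000 VC?T → r0=0xbe
[8] flags=0010 → (cmp)
[9] flags=0010 VC?T → r2=0xc5
[10] flags=0010 NE?T → r1=0x6b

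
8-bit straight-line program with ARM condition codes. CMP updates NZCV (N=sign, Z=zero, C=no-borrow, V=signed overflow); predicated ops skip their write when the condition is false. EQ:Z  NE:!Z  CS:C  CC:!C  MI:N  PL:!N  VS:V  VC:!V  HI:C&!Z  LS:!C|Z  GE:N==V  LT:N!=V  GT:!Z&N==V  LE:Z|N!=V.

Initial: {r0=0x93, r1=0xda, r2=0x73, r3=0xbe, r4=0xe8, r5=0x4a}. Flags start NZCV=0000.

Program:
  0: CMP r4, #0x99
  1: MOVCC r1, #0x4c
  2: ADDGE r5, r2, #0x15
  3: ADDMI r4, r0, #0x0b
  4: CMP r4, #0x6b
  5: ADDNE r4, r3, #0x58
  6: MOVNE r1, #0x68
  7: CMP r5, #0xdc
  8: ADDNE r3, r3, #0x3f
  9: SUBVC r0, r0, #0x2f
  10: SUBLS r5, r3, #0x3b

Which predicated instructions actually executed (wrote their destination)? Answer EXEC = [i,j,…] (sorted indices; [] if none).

0: ✓ CMP  NZCV=0010
1: · MOVCC
2: ✓ ADDGE  r5←0x88
3: · ADDMI
4: ✓ CMP  NZCV=0011
5: ✓ ADDNE  r4←0x16
6: ✓ MOVNE  r1←0x68
7: ✓ CMP  NZCV=1000
8: ✓ ADDNE  r3←0xfd
9: ✓ SUBVC  r0←0x64
10: ✓ SUBLS  r5←0xc2

EXEC = [2,5,6,8,9,10]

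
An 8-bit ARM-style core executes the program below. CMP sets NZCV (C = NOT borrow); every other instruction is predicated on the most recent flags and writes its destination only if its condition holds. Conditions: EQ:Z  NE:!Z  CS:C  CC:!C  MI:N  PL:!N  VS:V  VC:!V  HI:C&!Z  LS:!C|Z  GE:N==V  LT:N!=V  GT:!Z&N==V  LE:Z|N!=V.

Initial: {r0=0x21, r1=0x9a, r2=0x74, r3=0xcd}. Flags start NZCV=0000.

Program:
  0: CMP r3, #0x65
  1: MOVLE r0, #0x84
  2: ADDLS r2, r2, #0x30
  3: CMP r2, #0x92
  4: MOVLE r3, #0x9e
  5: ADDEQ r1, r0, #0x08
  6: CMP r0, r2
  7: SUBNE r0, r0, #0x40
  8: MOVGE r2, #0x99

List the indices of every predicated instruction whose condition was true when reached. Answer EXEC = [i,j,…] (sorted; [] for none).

0: ✓ CMP  NZCV=0011
1: ✓ MOVLE  r0←0x84
2: · ADDLS
3: ✓ CMP  NZCV=1001
4: · MOVLE
5: · ADDEQ
6: ✓ CMP  NZCV=0011
7: ✓ SUBNE  r0←0x44
8: · MOVGE

EXEC = [1,7]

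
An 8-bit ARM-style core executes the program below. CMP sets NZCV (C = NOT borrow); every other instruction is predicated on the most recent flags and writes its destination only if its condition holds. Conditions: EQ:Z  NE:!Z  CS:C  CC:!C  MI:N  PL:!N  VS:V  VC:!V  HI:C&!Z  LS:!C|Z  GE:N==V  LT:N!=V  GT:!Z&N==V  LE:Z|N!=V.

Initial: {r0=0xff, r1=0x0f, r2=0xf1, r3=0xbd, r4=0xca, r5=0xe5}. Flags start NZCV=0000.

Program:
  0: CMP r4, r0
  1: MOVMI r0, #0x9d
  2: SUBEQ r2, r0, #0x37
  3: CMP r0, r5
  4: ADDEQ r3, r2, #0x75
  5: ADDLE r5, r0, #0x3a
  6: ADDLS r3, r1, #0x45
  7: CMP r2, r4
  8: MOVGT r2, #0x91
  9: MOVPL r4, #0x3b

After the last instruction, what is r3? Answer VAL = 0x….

0: ✓ CMP  NZCV=1000
1: ✓ MOVMI  r0←0x9d
2: · SUBEQ
3: ✓ CMP  NZCV=1000
4: · ADDEQ
5: ✓ ADDLE  r5←0xd7
6: ✓ ADDLS  r3←0x54
7: ✓ CMP  NZCV=0010
8: ✓ MOVGT  r2←0x91
9: ✓ MOVPL  r4←0x3b

VAL = 0x54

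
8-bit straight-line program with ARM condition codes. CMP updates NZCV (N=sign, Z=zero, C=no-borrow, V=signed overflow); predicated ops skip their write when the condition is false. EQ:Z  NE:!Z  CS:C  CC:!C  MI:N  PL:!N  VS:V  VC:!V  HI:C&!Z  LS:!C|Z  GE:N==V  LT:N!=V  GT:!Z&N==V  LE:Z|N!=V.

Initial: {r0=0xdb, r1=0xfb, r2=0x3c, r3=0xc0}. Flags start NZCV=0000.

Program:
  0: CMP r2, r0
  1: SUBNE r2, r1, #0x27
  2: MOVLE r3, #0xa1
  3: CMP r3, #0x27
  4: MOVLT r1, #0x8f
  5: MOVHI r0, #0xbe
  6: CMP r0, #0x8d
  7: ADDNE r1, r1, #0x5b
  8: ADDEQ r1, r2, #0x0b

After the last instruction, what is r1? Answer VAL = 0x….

0: ✓ CMP  NZCV=0000
1: ✓ SUBNE  r2←0xd4
2: · MOVLE
3: ✓ CMP  NZCV=1010
4: ✓ MOVLT  r1←0x8f
5: ✓ MOVHI  r0←0xbe
6: ✓ CMP  NZCV=0010
7: ✓ ADDNE  r1←0xea
8: · ADDEQ

VAL = 0xea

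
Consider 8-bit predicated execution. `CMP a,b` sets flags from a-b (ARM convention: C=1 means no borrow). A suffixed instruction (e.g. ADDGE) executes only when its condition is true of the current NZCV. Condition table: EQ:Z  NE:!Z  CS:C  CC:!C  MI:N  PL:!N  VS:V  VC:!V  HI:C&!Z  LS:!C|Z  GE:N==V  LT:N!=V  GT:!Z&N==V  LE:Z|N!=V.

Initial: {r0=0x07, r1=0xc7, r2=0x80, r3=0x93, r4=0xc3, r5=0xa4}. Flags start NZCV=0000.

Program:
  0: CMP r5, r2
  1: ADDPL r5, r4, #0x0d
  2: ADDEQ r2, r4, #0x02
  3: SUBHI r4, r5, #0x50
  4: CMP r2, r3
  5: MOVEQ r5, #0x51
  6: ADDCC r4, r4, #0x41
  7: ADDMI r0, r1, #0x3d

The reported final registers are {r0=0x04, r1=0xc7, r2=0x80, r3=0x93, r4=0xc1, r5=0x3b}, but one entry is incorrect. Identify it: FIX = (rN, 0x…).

FIX = (r5, 0xd0)

0: ✓ CMP  NZCV=0010
1: ✓ ADDPL  r5←0xd0
2: · ADDEQ
3: ✓ SUBHI  r4←0x80
4: ✓ CMP  NZCV=1000
5: · MOVEQ
6: ✓ ADDCC  r4←0xc1
7: ✓ ADDMI  r0←0x04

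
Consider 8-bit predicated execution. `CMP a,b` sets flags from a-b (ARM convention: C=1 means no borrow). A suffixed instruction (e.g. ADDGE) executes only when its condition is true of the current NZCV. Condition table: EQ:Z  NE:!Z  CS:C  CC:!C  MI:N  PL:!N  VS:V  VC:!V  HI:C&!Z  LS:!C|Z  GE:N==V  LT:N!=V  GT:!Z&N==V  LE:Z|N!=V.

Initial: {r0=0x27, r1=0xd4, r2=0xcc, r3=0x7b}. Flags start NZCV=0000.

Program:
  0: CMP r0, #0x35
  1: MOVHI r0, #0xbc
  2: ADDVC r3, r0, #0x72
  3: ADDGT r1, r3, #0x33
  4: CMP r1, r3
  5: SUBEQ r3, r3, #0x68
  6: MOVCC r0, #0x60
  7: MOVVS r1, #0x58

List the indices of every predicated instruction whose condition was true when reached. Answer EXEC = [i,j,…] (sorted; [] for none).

[0] flags=1000 → (cmp)
[1] flags=1000 HI?F → skip
[2] flags=1000 VC?T → r3=0x99
[3] flags=1000 GT?F → skip
[4] flags=0010 → (cmp)
[5] flags=0010 EQ?F → skip
[6] flags=0010 CC?F → skip
[7] flags=0010 VS?F → skip

EXEC = [2]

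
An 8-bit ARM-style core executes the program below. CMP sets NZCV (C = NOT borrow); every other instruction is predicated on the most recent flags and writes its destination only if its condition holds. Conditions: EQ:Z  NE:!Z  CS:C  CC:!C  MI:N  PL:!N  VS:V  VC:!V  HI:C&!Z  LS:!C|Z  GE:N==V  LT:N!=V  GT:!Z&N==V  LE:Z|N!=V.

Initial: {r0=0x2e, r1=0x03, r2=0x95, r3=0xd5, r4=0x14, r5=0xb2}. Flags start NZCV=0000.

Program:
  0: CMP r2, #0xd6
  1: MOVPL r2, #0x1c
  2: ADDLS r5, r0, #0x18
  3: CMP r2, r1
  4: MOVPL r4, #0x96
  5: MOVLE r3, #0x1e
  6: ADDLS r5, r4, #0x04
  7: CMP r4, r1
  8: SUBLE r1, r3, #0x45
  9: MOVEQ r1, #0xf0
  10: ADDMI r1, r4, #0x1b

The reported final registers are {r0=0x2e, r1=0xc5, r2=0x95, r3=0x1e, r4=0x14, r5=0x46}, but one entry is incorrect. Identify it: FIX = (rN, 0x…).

[0] flags=1000 → (cmp)
[1] flags=1000 PL?F → skip
[2] flags=1000 LS?T → r5=0x46
[3] flags=1010 → (cmp)
[4] flags=1010 PL?F → skip
[5] flags=1010 LE?T → r3=0x1e
[6] flags=1010 LS?F → skip
[7] flags=0010 → (cmp)
[8] flags=0010 LE?F → skip
[9] flags=0010 EQ?F → skip
[10] flags=0010 MI?F → skip

FIX = (r1, 0x03)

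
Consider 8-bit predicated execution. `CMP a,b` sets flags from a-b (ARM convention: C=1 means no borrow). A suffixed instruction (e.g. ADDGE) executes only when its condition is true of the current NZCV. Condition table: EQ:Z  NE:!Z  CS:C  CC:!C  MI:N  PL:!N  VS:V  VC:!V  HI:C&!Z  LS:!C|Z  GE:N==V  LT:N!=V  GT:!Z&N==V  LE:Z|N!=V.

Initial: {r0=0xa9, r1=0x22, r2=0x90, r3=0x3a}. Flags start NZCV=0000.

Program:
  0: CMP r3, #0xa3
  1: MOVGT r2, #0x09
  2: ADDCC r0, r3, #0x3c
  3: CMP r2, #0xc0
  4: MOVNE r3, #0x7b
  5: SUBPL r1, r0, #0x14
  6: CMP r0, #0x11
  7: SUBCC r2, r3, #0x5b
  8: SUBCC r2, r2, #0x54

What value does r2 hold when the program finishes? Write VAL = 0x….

VAL = 0x09

0: ✓ CMP  NZCV=1001
1: ✓ MOVGT  r2←0x09
2: ✓ ADDCC  r0←0x76
3: ✓ CMP  NZCV=0000
4: ✓ MOVNE  r3←0x7b
5: ✓ SUBPL  r1←0x62
6: ✓ CMP  NZCV=0010
7: · SUBCC
8: · SUBCC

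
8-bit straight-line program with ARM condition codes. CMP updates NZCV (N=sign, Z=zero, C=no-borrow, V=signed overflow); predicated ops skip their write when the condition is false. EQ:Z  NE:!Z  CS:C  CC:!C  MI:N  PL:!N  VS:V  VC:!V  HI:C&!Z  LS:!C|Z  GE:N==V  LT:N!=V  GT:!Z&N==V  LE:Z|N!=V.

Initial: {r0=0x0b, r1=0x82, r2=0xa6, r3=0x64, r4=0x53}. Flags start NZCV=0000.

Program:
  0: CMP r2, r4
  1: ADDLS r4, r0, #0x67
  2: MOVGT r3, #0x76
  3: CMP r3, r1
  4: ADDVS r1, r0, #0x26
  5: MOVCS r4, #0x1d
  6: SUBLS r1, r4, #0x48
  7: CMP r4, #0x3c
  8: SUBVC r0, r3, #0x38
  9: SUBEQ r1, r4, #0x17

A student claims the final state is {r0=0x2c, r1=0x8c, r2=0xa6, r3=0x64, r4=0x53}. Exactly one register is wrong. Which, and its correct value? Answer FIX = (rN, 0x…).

0: ✓ CMP  NZCV=0011
1: · ADDLS
2: · MOVGT
3: ✓ CMP  NZCV=1001
4: ✓ ADDVS  r1←0x31
5: · MOVCS
6: ✓ SUBLS  r1←0x0b
7: ✓ CMP  NZCV=0010
8: ✓ SUBVC  r0←0x2c
9: · SUBEQ

FIX = (r1, 0x0b)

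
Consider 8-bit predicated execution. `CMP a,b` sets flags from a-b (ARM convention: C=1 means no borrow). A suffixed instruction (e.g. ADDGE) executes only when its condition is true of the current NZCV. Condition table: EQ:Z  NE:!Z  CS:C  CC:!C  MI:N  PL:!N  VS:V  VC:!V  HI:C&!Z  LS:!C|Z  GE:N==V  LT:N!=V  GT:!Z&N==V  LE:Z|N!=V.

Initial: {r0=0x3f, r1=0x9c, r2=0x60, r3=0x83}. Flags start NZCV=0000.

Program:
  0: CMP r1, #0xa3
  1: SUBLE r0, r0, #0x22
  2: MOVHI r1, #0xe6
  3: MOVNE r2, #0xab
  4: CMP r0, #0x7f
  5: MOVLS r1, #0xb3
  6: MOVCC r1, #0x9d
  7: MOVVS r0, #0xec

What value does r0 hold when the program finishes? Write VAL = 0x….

0: ✓ CMP  NZCV=1000
1: ✓ SUBLE  r0←0x1d
2: · MOVHI
3: ✓ MOVNE  r2←0xab
4: ✓ CMP  NZCV=1000
5: ✓ MOVLS  r1←0xb3
6: ✓ MOVCC  r1←0x9d
7: · MOVVS

VAL = 0x1d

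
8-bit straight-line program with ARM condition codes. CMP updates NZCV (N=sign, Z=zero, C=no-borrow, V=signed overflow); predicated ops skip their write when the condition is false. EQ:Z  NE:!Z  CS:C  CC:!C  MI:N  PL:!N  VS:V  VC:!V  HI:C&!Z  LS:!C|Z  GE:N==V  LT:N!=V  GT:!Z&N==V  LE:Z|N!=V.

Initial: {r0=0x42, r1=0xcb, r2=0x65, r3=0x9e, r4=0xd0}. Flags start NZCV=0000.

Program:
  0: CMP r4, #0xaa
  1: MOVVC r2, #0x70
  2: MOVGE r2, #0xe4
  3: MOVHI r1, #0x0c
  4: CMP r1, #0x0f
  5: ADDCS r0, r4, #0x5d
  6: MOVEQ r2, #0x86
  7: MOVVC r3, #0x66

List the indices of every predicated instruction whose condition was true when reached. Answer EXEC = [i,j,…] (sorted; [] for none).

[0] flags=0010 → (cmp)
[1] flags=0010 VC?T → r2=0x70
[2] flags=0010 GE?T → r2=0xe4
[3] flags=0010 HI?T → r1=0x0c
[4] flags=1000 → (cmp)
[5] flags=1000 CS?F → skip
[6] flags=1000 EQ?F → skip
[7] flags=1000 VC?T → r3=0x66

EXEC = [1,2,3,7]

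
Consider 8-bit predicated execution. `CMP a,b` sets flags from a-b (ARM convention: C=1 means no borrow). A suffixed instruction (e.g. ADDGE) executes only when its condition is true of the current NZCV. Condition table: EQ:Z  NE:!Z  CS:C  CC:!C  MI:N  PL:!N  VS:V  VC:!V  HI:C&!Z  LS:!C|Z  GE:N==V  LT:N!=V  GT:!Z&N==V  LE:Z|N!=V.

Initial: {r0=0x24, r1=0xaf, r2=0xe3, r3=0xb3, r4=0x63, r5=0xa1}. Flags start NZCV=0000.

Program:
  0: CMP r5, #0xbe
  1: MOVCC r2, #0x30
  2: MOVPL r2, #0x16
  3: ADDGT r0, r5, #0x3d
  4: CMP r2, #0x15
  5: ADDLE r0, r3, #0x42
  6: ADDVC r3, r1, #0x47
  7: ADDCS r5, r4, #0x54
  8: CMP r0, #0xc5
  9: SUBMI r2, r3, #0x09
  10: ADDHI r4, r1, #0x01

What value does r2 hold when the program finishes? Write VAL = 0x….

[0] flags=1000 → (cmp)
[1] flags=1000 CC?T → r2=0x30
[2] flags=1000 PL?F → skip
[3] flags=1000 GT?F → skip
[4] flags=0010 → (cmp)
[5] flags=0010 LE?F → skip
[6] flags=0010 VC?T → r3=0xf6
[7] flags=0010 CS?T → r5=0xb7
[8] flags=0000 → (cmp)
[9] flags=0000 MI?F → skip
[10] flags=0000 HI?F → skip

VAL = 0x30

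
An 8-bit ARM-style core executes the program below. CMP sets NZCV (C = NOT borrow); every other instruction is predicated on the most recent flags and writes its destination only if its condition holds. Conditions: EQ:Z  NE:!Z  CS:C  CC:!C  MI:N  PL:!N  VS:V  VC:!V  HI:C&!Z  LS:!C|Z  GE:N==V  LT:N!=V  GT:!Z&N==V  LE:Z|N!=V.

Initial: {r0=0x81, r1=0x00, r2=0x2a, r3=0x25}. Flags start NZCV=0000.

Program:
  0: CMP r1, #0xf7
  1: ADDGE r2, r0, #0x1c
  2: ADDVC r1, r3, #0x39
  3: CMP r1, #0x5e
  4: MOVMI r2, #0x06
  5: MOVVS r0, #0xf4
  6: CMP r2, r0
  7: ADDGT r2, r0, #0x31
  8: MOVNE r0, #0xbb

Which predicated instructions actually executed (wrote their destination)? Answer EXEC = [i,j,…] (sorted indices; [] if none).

[0] flags=0000 → (cmp)
[1] flags=0000 GE?T → r2=0x9d
[2] flags=0000 VC?T → r1=0x5e
[3] flags=0110 → (cmp)
[4] flags=0110 MI?F → skip
[5] flags=0110 VS?F → skip
[6] flags=0010 → (cmp)
[7] flags=0010 GT?T → r2=0xb2
[8] flags=0010 NE?T → r0=0xbb

EXEC = [1,2,7,8]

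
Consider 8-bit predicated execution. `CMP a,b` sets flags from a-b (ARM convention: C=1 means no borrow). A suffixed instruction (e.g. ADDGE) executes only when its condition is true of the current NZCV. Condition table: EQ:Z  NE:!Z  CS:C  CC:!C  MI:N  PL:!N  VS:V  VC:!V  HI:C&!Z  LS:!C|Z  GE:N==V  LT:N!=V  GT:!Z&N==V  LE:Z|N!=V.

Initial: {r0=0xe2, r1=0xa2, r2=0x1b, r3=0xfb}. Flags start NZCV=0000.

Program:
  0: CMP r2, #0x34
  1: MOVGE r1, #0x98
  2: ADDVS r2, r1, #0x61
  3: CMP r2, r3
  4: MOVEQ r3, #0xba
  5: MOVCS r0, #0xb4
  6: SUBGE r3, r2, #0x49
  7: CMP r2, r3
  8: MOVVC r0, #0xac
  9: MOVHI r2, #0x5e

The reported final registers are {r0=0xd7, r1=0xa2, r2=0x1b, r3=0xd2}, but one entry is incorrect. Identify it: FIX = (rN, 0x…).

FIX = (r0, 0xac)

[0] flags=1000 → (cmp)
[1] flags=1000 GE?F → skip
[2] flags=1000 VS?F → skip
[3] flags=0000 → (cmp)
[4] flags=0000 EQ?F → skip
[5] flags=0000 CS?F → skip
[6] flags=0000 GE?T → r3=0xd2
[7] flags=0000 → (cmp)
[8] flags=0000 VC?T → r0=0xac
[9] flags=0000 HI?F → skip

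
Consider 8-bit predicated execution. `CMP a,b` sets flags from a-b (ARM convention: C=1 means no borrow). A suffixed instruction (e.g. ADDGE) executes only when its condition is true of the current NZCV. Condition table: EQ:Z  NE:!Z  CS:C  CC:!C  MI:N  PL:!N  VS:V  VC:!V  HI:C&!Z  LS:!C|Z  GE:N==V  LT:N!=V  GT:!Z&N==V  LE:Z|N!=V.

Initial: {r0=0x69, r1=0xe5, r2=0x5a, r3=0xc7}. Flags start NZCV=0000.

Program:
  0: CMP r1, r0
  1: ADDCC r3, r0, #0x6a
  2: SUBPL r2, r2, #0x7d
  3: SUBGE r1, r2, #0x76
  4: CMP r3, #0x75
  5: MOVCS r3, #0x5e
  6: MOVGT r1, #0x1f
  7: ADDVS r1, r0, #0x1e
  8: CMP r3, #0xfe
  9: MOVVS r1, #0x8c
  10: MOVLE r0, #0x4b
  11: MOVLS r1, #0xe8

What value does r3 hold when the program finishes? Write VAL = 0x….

VAL = 0x5e

0: ✓ CMP  NZCV=0011
1: · ADDCC
2: ✓ SUBPL  r2←0xdd
3: · SUBGE
4: ✓ CMP  NZCV=0011
5: ✓ MOVCS  r3←0x5e
6: · MOVGT
7: ✓ ADDVS  r1←0x87
8: ✓ CMP  NZCV=0000
9: · MOVVS
10: · MOVLE
11: ✓ MOVLS  r1←0xe8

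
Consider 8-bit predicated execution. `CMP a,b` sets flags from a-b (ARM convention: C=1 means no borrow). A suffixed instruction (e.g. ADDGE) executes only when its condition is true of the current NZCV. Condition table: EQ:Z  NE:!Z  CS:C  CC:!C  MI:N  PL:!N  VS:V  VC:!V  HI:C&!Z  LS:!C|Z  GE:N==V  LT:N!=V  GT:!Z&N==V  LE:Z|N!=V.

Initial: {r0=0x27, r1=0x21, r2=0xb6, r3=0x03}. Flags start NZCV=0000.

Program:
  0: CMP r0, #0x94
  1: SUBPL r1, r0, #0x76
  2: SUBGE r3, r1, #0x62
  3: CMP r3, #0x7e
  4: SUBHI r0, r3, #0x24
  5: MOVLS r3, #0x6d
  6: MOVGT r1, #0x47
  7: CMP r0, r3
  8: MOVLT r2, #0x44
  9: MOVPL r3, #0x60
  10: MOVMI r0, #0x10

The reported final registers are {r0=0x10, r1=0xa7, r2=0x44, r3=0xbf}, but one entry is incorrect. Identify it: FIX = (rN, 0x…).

FIX = (r1, 0x21)

[0] flags=1001 → (cmp)
[1] flags=1001 PL?F → skip
[2] flags=1001 GE?T → r3=0xbf
[3] flags=0011 → (cmp)
[4] flags=0011 HI?T → r0=0x9b
[5] flags=0011 LS?F → skip
[6] flags=0011 GT?F → skip
[7] flags=1000 → (cmp)
[8] flags=1000 LT?T → r2=0x44
[9] flags=1000 PL?F → skip
[10] flags=1000 MI?T → r0=0x10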